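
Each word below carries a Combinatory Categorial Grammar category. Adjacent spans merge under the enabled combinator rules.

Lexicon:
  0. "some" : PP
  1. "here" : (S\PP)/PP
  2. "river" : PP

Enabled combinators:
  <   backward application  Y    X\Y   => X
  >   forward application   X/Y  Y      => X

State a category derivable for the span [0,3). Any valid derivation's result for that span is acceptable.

S

[0,3] S   <
  [0,1] "some" : PP
  [1,3] S\PP   >
    [1,2] "here" : (S\PP)/PP
    [2,3] "river" : PP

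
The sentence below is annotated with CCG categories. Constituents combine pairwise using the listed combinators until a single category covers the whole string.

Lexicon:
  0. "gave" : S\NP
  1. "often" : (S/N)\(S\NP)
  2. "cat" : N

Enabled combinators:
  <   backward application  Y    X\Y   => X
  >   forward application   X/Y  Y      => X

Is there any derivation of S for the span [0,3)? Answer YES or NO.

YES

[0,3] S   >
  [0,2] S/N   <
    [0,1] "gave" : S\NP
    [1,2] "often" : (S/N)\(S\NP)
  [2,3] "cat" : N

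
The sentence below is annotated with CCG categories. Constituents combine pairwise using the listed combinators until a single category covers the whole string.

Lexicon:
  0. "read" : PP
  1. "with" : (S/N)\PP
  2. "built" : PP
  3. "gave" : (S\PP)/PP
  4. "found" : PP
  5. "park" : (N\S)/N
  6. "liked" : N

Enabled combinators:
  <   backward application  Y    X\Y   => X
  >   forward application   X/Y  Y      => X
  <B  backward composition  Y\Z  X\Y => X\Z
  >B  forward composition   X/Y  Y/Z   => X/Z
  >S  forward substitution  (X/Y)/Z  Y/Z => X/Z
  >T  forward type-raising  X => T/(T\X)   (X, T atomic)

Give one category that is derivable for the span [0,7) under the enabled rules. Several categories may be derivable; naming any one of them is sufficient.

S

[0,7] S   >
  [0,2] S/N   <
    [0,1] "read" : PP
    [1,2] "with" : (S/N)\PP
  [2,7] N   >
    [2,3] N/(N\PP)   >T
      [2,3] "built" : PP
    [3,7] N\PP   <B
      [3,5] S\PP   >
        [3,4] "gave" : (S\PP)/PP
        [4,5] "found" : PP
      [5,7] N\S   >
        [5,6] "park" : (N\S)/N
        [6,7] "liked" : N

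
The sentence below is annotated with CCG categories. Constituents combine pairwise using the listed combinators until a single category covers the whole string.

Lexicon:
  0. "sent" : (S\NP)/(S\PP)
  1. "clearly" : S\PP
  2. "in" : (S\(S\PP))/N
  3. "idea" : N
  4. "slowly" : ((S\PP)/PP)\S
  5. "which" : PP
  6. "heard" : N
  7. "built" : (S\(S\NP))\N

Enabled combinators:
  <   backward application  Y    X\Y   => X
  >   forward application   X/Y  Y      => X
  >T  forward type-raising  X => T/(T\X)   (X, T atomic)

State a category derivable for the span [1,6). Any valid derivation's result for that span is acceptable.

S\PP

[0,8] S   <
  [0,6] S\NP   >
    [0,1] "sent" : (S\NP)/(S\PP)
    [1,6] S\PP   >
      [1,5] (S\PP)/PP   <
        [1,4] S   <
          [1,2] "clearly" : S\PP
          [2,4] S\(S\PP)   >
            [2,3] "in" : (S\(S\PP))/N
            [3,4] "idea" : N
        [4,5] "slowly" : ((S\PP)/PP)\S
      [5,6] "which" : PP
  [6,8] S\(S\NP)   <
    [6,7] "heard" : N
    [7,8] "built" : (S\(S\NP))\N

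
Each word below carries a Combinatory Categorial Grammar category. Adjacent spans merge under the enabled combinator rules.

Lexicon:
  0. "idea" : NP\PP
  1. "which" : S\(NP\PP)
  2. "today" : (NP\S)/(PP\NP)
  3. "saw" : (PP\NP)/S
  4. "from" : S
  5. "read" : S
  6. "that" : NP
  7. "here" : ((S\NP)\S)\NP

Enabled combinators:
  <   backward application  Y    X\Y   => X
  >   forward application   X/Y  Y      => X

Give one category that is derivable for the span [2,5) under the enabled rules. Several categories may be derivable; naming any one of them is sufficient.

[0,8] S   <
  [0,5] NP   <
    [0,2] S   <
      [0,1] "idea" : NP\PP
      [1,2] "which" : S\(NP\PP)
    [2,5] NP\S   >
      [2,3] "today" : (NP\S)/(PP\NP)
      [3,5] PP\NP   >
        [3,4] "saw" : (PP\NP)/S
        [4,5] "from" : S
  [5,8] S\NP   <
    [5,6] "read" : S
    [6,8] (S\NP)\S   <
      [6,7] "that" : NP
      [7,8] "here" : ((S\NP)\S)\NP

NP\S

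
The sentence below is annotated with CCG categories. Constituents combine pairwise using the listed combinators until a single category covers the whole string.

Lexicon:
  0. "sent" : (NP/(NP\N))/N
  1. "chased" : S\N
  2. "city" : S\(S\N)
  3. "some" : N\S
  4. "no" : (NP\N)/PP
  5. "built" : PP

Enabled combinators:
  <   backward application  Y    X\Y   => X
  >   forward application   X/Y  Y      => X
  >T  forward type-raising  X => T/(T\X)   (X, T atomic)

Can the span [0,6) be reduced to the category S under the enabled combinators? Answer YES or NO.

NO

(NP/(NP\N))/N S\N S\(S\N) N\S (NP\N)/PP PP
CKY chart[0,6] = {N/(N\NP), NP, NP/(NP\NP), PP/(PP\NP), S/(S\NP)}; S ∉ chart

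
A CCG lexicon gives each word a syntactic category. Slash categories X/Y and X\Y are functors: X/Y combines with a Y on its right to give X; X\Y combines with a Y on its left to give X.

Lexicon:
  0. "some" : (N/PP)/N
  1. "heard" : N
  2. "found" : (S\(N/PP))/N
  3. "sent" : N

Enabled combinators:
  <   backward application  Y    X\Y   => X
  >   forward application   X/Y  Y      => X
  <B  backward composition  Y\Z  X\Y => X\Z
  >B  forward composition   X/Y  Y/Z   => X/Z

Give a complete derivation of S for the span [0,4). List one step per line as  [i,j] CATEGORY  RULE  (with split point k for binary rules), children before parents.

[0,1] (N/PP)/N  lex  "some"
[1,2] N  lex  "heard"
[0,2] N/PP  >  k=1
[2,3] (S\(N/PP))/N  lex  "found"
[3,4] N  lex  "sent"
[2,4] S\(N/PP)  >  k=3
[0,4] S  <  k=2

[0,4] S   <
  [0,2] N/PP   >
    [0,1] "some" : (N/PP)/N
    [1,2] "heard" : N
  [2,4] S\(N/PP)   >
    [2,3] "found" : (S\(N/PP))/N
    [3,4] "sent" : N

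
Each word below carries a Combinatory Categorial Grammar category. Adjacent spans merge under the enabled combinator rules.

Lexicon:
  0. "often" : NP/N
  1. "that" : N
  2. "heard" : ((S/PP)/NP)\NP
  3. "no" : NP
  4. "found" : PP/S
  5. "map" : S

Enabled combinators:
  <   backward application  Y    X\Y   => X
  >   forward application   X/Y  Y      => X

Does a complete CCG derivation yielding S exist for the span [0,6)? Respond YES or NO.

[0,6] S   >
  [0,4] S/PP   >
    [0,3] (S/PP)/NP   <
      [0,2] NP   >
        [0,1] "often" : NP/N
        [1,2] "that" : N
      [2,3] "heard" : ((S/PP)/NP)\NP
    [3,4] "no" : NP
  [4,6] PP   >
    [4,5] "found" : PP/S
    [5,6] "map" : S

YES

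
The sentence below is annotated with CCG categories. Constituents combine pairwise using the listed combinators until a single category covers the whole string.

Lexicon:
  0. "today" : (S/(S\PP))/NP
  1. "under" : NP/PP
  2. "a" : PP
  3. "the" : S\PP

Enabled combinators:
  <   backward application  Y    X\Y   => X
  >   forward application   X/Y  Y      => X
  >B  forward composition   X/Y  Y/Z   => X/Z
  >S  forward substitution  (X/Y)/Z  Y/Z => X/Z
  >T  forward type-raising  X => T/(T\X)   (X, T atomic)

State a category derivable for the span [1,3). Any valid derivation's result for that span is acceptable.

[0,4] S   >
  [0,3] S/(S\PP)   >
    [0,1] "today" : (S/(S\PP))/NP
    [1,3] NP   >
      [1,2] "under" : NP/PP
      [2,3] "a" : PP
  [3,4] "the" : S\PP

NP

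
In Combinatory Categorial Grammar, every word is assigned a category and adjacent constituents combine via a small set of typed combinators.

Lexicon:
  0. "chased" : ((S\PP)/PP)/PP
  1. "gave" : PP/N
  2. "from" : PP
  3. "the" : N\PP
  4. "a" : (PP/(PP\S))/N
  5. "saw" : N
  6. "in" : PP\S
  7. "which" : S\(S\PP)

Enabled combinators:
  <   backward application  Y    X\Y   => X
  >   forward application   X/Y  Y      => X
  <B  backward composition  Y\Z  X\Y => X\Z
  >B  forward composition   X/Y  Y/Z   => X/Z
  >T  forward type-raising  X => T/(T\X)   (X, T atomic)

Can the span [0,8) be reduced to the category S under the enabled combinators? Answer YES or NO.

[0,8] S   <
  [0,7] S\PP   >
    [0,4] (S\PP)/PP   >
      [0,1] "chased" : ((S\PP)/PP)/PP
      [1,4] PP   >
        [1,2] "gave" : PP/N
        [2,4] N   <
          [2,3] "from" : PP
          [3,4] "the" : N\PP
    [4,7] PP   >
      [4,6] PP/(PP\S)   >
        [4,5] "a" : (PP/(PP\S))/N
        [5,6] "saw" : N
      [6,7] "in" : PP\S
  [7,8] "which" : S\(S\PP)

YES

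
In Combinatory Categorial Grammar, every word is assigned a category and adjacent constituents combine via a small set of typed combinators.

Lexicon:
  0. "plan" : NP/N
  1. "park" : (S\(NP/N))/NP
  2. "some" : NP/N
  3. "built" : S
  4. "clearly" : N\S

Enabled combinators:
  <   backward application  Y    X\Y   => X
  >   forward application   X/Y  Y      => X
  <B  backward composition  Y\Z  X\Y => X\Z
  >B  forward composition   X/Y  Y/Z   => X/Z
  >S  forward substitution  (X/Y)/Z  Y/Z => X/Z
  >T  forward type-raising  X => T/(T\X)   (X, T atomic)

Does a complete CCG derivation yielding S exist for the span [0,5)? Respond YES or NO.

[0,5] S   <
  [0,1] "plan" : NP/N
  [1,5] S\(NP/N)   >
    [1,2] "park" : (S\(NP/N))/NP
    [2,5] NP   >
      [2,3] "some" : NP/N
      [3,5] N   <
        [3,4] "built" : S
        [4,5] "clearly" : N\S

YES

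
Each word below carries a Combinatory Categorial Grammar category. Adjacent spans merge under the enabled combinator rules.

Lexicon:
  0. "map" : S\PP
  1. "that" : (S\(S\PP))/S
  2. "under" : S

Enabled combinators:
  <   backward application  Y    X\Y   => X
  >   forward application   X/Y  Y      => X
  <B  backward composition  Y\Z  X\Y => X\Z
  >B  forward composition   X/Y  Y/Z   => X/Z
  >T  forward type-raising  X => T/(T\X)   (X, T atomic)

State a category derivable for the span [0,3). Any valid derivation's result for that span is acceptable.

[0,3] S   <
  [0,1] "map" : S\PP
  [1,3] S\(S\PP)   >
    [1,2] "that" : (S\(S\PP))/S
    [2,3] "under" : S

S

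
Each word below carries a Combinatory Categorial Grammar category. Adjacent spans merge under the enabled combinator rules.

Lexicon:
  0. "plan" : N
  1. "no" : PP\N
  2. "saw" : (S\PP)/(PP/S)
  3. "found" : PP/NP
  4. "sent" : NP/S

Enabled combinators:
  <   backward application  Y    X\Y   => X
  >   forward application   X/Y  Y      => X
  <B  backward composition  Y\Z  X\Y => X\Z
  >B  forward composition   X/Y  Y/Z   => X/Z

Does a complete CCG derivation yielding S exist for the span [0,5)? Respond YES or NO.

YES

[0,5] S   <
  [0,2] PP   <
    [0,1] "plan" : N
    [1,2] "no" : PP\N
  [2,5] S\PP   >
    [2,3] "saw" : (S\PP)/(PP/S)
    [3,5] PP/S   >B
      [3,4] "found" : PP/NP
      [4,5] "sent" : NP/S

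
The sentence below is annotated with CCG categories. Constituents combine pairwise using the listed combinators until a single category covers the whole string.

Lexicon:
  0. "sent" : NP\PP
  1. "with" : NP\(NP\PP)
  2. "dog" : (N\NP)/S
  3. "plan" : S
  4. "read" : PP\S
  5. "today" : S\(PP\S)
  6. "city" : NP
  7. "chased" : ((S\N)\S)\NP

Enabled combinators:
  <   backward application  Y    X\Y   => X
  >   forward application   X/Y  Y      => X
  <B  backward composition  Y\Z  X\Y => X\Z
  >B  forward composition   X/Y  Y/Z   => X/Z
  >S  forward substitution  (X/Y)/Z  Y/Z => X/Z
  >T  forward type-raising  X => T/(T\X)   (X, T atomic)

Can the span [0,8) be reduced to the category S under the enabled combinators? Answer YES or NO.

[0,8] S   <
  [0,4] N   <
    [0,2] NP   <
      [0,1] "sent" : NP\PP
      [1,2] "with" : NP\(NP\PP)
    [2,4] N\NP   >
      [2,3] "dog" : (N\NP)/S
      [3,4] "plan" : S
  [4,8] S\N   <
    [4,6] S   <
      [4,5] "read" : PP\S
      [5,6] "today" : S\(PP\S)
    [6,8] (S\N)\S   <
      [6,7] "city" : NP
      [7,8] "chased" : ((S\N)\S)\NP

YES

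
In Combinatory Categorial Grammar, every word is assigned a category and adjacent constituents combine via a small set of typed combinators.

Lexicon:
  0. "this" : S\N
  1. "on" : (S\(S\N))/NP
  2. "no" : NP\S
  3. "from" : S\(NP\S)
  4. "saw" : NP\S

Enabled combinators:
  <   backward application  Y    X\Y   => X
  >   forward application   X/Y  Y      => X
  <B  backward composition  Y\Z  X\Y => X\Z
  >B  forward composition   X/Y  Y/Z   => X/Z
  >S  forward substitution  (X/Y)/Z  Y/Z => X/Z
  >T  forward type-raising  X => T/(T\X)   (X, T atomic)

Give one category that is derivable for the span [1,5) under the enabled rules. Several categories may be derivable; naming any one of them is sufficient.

S\(S\N)

[0,5] S   <
  [0,1] "this" : S\N
  [1,5] S\(S\N)   >
    [1,2] "on" : (S\(S\N))/NP
    [2,5] NP   <
      [2,4] S   <
        [2,3] "no" : NP\S
        [3,4] "from" : S\(NP\S)
      [4,5] "saw" : NP\S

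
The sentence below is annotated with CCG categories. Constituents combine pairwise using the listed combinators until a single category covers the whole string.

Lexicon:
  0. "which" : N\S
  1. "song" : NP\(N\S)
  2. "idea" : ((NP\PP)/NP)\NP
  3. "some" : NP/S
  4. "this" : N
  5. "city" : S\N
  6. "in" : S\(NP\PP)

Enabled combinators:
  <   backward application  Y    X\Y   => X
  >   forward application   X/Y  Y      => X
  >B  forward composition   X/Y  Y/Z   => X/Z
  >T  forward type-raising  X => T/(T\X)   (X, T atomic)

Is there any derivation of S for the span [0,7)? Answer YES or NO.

YES

[0,7] S   <
  [0,6] NP\PP   >
    [0,3] (NP\PP)/NP   <
      [0,2] NP   <
        [0,1] "which" : N\S
        [1,2] "song" : NP\(N\S)
      [2,3] "idea" : ((NP\PP)/NP)\NP
    [3,6] NP   >
      [3,4] "some" : NP/S
      [4,6] S   <
        [4,5] "this" : N
        [5,6] "city" : S\N
  [6,7] "in" : S\(NP\PP)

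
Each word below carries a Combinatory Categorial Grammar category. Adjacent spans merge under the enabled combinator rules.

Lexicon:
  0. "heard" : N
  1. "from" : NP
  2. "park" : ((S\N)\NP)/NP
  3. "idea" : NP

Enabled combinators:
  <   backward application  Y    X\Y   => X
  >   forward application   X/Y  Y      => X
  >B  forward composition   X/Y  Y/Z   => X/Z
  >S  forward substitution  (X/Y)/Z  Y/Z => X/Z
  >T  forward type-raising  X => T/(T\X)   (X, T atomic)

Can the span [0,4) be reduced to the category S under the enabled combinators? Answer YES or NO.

YES

[0,4] S   <
  [0,1] "heard" : N
  [1,4] S\N   <
    [1,2] "from" : NP
    [2,4] (S\N)\NP   >
      [2,3] "park" : ((S\N)\NP)/NP
      [3,4] "idea" : NP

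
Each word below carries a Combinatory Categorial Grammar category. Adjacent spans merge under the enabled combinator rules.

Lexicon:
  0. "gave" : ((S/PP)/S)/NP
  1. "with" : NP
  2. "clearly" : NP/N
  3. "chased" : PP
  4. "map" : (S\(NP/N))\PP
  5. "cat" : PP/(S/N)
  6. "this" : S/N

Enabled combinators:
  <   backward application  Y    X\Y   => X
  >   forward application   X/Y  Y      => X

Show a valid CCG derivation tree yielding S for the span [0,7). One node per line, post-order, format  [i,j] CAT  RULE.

[0,1] ((S/PP)/S)/NP  lex  "gave"
[1,2] NP  lex  "with"
[0,2] (S/PP)/S  >  k=1
[2,3] NP/N  lex  "clearly"
[3,4] PP  lex  "chased"
[4,5] (S\(NP/N))\PP  lex  "map"
[3,5] S\(NP/N)  <  k=4
[2,5] S  <  k=3
[0,5] S/PP  >  k=2
[5,6] PP/(S/N)  lex  "cat"
[6,7] S/N  lex  "this"
[5,7] PP  >  k=6
[0,7] S  >  k=5

[0,7] S   >
  [0,5] S/PP   >
    [0,2] (S/PP)/S   >
      [0,1] "gave" : ((S/PP)/S)/NP
      [1,2] "with" : NP
    [2,5] S   <
      [2,3] "clearly" : NP/N
      [3,5] S\(NP/N)   <
        [3,4] "chased" : PP
        [4,5] "map" : (S\(NP/N))\PP
  [5,7] PP   >
    [5,6] "cat" : PP/(S/N)
    [6,7] "this" : S/N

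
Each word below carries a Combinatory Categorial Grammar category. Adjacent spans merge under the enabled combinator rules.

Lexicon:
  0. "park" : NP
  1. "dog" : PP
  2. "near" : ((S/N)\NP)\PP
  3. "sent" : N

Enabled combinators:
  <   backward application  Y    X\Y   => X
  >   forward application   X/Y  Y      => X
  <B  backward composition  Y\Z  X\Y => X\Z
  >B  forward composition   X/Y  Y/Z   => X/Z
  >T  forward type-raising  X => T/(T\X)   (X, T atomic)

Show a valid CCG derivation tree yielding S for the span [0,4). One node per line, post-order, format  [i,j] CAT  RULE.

[0,1] NP  lex  "park"
[1,2] PP  lex  "dog"
[2,3] ((S/N)\NP)\PP  lex  "near"
[1,3] (S/N)\NP  <  k=2
[0,3] S/N  <  k=1
[3,4] N  lex  "sent"
[0,4] S  >  k=3

[0,4] S   >
  [0,3] S/N   <
    [0,1] "park" : NP
    [1,3] (S/N)\NP   <
      [1,2] "dog" : PP
      [2,3] "near" : ((S/N)\NP)\PP
  [3,4] "sent" : N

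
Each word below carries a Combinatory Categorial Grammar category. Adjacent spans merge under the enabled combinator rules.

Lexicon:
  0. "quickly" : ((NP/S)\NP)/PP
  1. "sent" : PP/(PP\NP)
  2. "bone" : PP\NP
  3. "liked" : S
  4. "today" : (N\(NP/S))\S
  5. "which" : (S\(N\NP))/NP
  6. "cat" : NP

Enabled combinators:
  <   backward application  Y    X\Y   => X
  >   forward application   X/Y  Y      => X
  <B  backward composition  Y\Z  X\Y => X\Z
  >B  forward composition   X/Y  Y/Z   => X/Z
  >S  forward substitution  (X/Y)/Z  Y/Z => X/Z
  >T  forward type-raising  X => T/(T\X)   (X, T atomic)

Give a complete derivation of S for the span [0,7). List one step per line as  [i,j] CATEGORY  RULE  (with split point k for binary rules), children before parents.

[0,1] ((NP/S)\NP)/PP  lex  "quickly"
[1,2] PP/(PP\NP)  lex  "sent"
[2,3] PP\NP  lex  "bone"
[1,3] PP  >  k=2
[0,3] (NP/S)\NP  >  k=1
[3,4] S  lex  "liked"
[4,5] (N\(NP/S))\S  lex  "today"
[3,5] N\(NP/S)  <  k=4
[0,5] N\NP  <B  k=3
[5,6] (S\(N\NP))/NP  lex  "which"
[6,7] NP  lex  "cat"
[5,7] S\(N\NP)  >  k=6
[0,7] S  <  k=5

[0,7] S   <
  [0,5] N\NP   <B
    [0,3] (NP/S)\NP   >
      [0,1] "quickly" : ((NP/S)\NP)/PP
      [1,3] PP   >
        [1,2] "sent" : PP/(PP\NP)
        [2,3] "bone" : PP\NP
    [3,5] N\(NP/S)   <
      [3,4] "liked" : S
      [4,5] "today" : (N\(NP/S))\S
  [5,7] S\(N\NP)   >
    [5,6] "which" : (S\(N\NP))/NP
    [6,7] "cat" : NP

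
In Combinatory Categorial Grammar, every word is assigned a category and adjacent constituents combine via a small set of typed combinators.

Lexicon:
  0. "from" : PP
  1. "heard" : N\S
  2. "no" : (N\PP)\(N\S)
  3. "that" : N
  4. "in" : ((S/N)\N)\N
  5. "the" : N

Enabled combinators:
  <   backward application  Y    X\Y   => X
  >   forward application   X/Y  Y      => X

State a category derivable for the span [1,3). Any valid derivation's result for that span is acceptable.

N\PP

[0,6] S   >
  [0,5] S/N   <
    [0,3] N   <
      [0,1] "from" : PP
      [1,3] N\PP   <
        [1,2] "heard" : N\S
        [2,3] "no" : (N\PP)\(N\S)
    [3,5] (S/N)\N   <
      [3,4] "that" : N
      [4,5] "in" : ((S/N)\N)\N
  [5,6] "the" : N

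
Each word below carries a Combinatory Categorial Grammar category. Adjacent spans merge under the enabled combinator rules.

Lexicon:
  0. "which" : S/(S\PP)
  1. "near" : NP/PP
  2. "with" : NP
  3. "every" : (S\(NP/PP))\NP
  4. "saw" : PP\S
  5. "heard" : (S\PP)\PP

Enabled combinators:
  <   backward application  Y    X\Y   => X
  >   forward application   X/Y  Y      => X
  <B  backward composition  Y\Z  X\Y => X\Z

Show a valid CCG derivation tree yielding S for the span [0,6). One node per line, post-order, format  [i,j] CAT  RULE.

[0,6] S   >
  [0,1] "which" : S/(S\PP)
  [1,6] S\PP   <
    [1,5] PP   <
      [1,4] S   <
        [1,2] "near" : NP/PP
        [2,4] S\(NP/PP)   <
          [2,3] "with" : NP
          [3,4] "every" : (S\(NP/PP))\NP
      [4,5] "saw" : PP\S
    [5,6] "heard" : (S\PP)\PP

[0,1] S/(S\PP)  lex  "which"
[1,2] NP/PP  lex  "near"
[2,3] NP  lex  "with"
[3,4] (S\(NP/PP))\NP  lex  "every"
[2,4] S\(NP/PP)  <  k=3
[1,4] S  <  k=2
[4,5] PP\S  lex  "saw"
[1,5] PP  <  k=4
[5,6] (S\PP)\PP  lex  "heard"
[1,6] S\PP  <  k=5
[0,6] S  >  k=1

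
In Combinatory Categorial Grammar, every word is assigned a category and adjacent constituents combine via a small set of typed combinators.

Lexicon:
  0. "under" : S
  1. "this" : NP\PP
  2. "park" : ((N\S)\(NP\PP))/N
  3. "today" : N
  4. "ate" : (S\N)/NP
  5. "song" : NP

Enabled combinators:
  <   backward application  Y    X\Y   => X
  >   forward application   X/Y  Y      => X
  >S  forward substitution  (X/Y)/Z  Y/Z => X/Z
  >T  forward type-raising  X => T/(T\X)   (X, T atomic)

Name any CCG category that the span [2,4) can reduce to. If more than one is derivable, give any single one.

(N\S)\(NP\PP)

[0,6] S   <
  [0,4] N   <
    [0,1] "under" : S
    [1,4] N\S   <
      [1,2] "this" : NP\PP
      [2,4] (N\S)\(NP\PP)   >
        [2,3] "park" : ((N\S)\(NP\PP))/N
        [3,4] "today" : N
  [4,6] S\N   >
    [4,5] "ate" : (S\N)/NP
    [5,6] "song" : NP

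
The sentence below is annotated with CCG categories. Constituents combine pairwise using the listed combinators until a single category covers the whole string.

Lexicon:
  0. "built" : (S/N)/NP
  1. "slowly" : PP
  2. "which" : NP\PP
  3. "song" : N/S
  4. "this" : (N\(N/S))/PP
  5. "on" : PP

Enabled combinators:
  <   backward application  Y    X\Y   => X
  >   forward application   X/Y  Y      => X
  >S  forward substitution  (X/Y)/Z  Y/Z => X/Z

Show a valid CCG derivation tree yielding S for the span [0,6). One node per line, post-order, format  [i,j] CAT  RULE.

[0,6] S   >
  [0,3] S/N   >
    [0,1] "built" : (S/N)/NP
    [1,3] NP   <
      [1,2] "slowly" : PP
      [2,3] "which" : NP\PP
  [3,6] N   <
    [3,4] "song" : N/S
    [4,6] N\(N/S)   >
      [4,5] "this" : (N\(N/S))/PP
      [5,6] "on" : PP

[0,1] (S/N)/NP  lex  "built"
[1,2] PP  lex  "slowly"
[2,3] NP\PP  lex  "which"
[1,3] NP  <  k=2
[0,3] S/N  >  k=1
[3,4] N/S  lex  "song"
[4,5] (N\(N/S))/PP  lex  "this"
[5,6] PP  lex  "on"
[4,6] N\(N/S)  >  k=5
[3,6] N  <  k=4
[0,6] S  >  k=3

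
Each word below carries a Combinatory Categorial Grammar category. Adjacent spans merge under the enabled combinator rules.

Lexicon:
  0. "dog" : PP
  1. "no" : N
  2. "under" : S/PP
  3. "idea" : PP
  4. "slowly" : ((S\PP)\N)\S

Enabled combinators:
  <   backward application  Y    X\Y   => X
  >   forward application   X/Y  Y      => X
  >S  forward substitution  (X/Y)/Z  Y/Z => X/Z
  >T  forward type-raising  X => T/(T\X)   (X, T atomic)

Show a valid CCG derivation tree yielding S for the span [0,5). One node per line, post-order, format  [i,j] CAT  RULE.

[0,5] S   <
  [0,1] "dog" : PP
  [1,5] S\PP   <
    [1,2] "no" : N
    [2,5] (S\PP)\N   <
      [2,4] S   >
        [2,3] "under" : S/PP
        [3,4] "idea" : PP
      [4,5] "slowly" : ((S\PP)\N)\S

[0,1] PP  lex  "dog"
[1,2] N  lex  "no"
[2,3] S/PP  lex  "under"
[3,4] PP  lex  "idea"
[2,4] S  >  k=3
[4,5] ((S\PP)\N)\S  lex  "slowly"
[2,5] (S\PP)\N  <  k=4
[1,5] S\PP  <  k=2
[0,5] S  <  k=1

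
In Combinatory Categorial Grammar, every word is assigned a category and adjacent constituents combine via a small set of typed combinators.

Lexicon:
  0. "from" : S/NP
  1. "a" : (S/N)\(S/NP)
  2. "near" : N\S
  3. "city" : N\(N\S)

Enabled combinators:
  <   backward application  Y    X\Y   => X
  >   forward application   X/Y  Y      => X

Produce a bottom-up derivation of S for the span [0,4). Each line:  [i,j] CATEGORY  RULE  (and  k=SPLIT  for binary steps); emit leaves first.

[0,1] S/NP  lex  "from"
[1,2] (S/N)\(S/NP)  lex  "a"
[0,2] S/N  <  k=1
[2,3] N\S  lex  "near"
[3,4] N\(N\S)  lex  "city"
[2,4] N  <  k=3
[0,4] S  >  k=2

[0,4] S   >
  [0,2] S/N   <
    [0,1] "from" : S/NP
    [1,2] "a" : (S/N)\(S/NP)
  [2,4] N   <
    [2,3] "near" : N\S
    [3,4] "city" : N\(N\S)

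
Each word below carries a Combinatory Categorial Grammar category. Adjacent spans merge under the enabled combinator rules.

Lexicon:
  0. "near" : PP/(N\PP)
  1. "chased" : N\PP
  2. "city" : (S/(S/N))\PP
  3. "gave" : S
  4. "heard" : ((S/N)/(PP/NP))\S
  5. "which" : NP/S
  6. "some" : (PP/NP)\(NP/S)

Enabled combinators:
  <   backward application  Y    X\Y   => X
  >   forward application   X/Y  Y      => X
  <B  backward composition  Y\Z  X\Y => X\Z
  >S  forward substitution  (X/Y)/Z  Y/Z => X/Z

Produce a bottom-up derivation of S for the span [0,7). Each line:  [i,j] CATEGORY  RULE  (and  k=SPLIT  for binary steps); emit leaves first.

[0,1] PP/(N\PP)  lex  "near"
[1,2] N\PP  lex  "chased"
[0,2] PP  >  k=1
[2,3] (S/(S/N))\PP  lex  "city"
[0,3] S/(S/N)  <  k=2
[3,4] S  lex  "gave"
[4,5] ((S/N)/(PP/NP))\S  lex  "heard"
[3,5] (S/N)/(PP/NP)  <  k=4
[5,6] NP/S  lex  "which"
[6,7] (PP/NP)\(NP/S)  lex  "some"
[5,7] PP/NP  <  k=6
[3,7] S/N  >  k=5
[0,7] S  >  k=3

[0,7] S   >
  [0,3] S/(S/N)   <
    [0,2] PP   >
      [0,1] "near" : PP/(N\PP)
      [1,2] "chased" : N\PP
    [2,3] "city" : (S/(S/N))\PP
  [3,7] S/N   >
    [3,5] (S/N)/(PP/NP)   <
      [3,4] "gave" : S
      [4,5] "heard" : ((S/N)/(PP/NP))\S
    [5,7] PP/NP   <
      [5,6] "which" : NP/S
      [6,7] "some" : (PP/NP)\(NP/S)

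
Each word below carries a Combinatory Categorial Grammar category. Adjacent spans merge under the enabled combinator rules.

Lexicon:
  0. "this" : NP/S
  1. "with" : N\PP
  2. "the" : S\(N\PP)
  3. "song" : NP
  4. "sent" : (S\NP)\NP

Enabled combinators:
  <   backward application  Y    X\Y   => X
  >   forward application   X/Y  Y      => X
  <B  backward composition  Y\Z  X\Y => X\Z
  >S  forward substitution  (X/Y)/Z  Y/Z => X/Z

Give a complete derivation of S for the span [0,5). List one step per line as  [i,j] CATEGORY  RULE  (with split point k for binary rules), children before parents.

[0,1] NP/S  lex  "this"
[1,2] N\PP  lex  "with"
[2,3] S\(N\PP)  lex  "the"
[1,3] S  <  k=2
[0,3] NP  >  k=1
[3,4] NP  lex  "song"
[4,5] (S\NP)\NP  lex  "sent"
[3,5] S\NP  <  k=4
[0,5] S  <  k=3

[0,5] S   <
  [0,3] NP   >
    [0,1] "this" : NP/S
    [1,3] S   <
      [1,2] "with" : N\PP
      [2,3] "the" : S\(N\PP)
  [3,5] S\NP   <
    [3,4] "song" : NP
    [4,5] "sent" : (S\NP)\NP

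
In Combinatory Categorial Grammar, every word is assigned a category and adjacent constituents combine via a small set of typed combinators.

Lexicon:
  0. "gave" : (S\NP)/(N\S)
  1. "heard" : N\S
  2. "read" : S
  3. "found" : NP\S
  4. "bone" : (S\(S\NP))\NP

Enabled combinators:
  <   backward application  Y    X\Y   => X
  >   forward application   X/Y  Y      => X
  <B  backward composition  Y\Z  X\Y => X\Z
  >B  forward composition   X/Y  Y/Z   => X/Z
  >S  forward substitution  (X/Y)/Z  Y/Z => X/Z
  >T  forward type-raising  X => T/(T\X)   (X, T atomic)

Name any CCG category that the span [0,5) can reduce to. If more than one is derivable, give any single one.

S

[0,5] S   <
  [0,2] S\NP   >
    [0,1] "gave" : (S\NP)/(N\S)
    [1,2] "heard" : N\S
  [2,5] S\(S\NP)   <
    [2,4] NP   >
      [2,3] NP/(NP\S)   >T
        [2,3] "read" : S
      [3,4] "found" : NP\S
    [4,5] "bone" : (S\(S\NP))\NP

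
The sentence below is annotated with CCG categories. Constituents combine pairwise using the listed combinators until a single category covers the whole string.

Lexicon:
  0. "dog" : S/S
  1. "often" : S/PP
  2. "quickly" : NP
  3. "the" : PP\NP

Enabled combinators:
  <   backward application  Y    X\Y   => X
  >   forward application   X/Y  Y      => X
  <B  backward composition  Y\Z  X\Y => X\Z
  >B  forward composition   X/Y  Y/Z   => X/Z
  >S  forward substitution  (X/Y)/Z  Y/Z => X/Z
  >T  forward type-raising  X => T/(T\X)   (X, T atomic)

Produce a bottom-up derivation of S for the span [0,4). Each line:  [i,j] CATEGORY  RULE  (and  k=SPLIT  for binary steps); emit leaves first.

[0,4] S   >
  [0,2] S/PP   >B
    [0,1] "dog" : S/S
    [1,2] "often" : S/PP
  [2,4] PP   <
    [2,3] "quickly" : NP
    [3,4] "the" : PP\NP

[0,1] S/S  lex  "dog"
[1,2] S/PP  lex  "often"
[0,2] S/PP  >B  k=1
[2,3] NP  lex  "quickly"
[3,4] PP\NP  lex  "the"
[2,4] PP  <  k=3
[0,4] S  >  k=2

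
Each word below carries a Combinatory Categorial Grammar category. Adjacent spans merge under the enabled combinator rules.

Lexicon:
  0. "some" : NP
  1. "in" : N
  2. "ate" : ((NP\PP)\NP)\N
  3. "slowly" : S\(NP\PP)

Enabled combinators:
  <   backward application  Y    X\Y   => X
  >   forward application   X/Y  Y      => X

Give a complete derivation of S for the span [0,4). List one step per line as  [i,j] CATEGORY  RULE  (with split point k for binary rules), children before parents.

[0,4] S   <
  [0,3] NP\PP   <
    [0,1] "some" : NP
    [1,3] (NP\PP)\NP   <
      [1,2] "in" : N
      [2,3] "ate" : ((NP\PP)\NP)\N
  [3,4] "slowly" : S\(NP\PP)

[0,1] NP  lex  "some"
[1,2] N  lex  "in"
[2,3] ((NP\PP)\NP)\N  lex  "ate"
[1,3] (NP\PP)\NP  <  k=2
[0,3] NP\PP  <  k=1
[3,4] S\(NP\PP)  lex  "slowly"
[0,4] S  <  k=3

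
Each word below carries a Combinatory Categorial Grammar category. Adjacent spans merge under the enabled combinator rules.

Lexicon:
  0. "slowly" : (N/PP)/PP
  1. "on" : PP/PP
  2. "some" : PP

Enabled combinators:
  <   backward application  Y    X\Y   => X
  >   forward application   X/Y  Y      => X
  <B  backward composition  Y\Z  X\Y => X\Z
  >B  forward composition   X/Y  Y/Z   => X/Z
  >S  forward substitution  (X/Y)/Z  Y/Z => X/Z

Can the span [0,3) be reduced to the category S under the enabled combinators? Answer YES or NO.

(N/PP)/PP PP/PP PP
CKY chart[0,3] = {N, N/PP}; S ∉ chart

NO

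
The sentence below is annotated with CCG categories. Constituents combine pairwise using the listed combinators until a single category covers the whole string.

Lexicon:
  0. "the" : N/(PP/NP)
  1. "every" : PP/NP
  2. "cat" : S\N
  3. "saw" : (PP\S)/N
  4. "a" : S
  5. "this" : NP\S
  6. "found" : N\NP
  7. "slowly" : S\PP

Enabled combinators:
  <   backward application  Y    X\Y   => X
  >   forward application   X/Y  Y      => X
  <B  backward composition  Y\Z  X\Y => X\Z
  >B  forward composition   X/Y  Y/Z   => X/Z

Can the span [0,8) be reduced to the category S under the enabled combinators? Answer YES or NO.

YES

[0,8] S   <
  [0,7] PP   <
    [0,2] N   >
      [0,1] "the" : N/(PP/NP)
      [1,2] "every" : PP/NP
    [2,7] PP\N   <B
      [2,3] "cat" : S\N
      [3,7] PP\S   >
        [3,4] "saw" : (PP\S)/N
        [4,7] N   <
          [4,6] NP   <
            [4,5] "a" : S
            [5,6] "this" : NP\S
          [6,7] "found" : N\NP
  [7,8] "slowly" : S\PP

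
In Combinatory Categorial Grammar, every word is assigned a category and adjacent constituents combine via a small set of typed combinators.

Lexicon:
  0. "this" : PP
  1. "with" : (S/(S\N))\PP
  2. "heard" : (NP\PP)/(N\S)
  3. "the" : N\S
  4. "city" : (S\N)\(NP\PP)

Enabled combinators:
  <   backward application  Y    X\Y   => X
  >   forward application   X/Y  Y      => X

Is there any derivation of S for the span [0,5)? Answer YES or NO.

YES

[0,5] S   >
  [0,2] S/(S\N)   <
    [0,1] "this" : PP
    [1,2] "with" : (S/(S\N))\PP
  [2,5] S\N   <
    [2,4] NP\PP   >
      [2,3] "heard" : (NP\PP)/(N\S)
      [3,4] "the" : N\S
    [4,5] "city" : (S\N)\(NP\PP)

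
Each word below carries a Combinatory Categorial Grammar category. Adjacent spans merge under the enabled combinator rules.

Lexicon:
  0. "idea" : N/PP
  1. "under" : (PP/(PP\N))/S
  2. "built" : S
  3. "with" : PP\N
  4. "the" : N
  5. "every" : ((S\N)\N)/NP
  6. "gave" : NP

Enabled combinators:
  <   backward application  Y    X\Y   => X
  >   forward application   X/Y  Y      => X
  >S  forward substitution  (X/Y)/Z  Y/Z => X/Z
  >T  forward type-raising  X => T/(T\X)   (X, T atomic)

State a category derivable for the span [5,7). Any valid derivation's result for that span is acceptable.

(S\N)\N

[0,7] S   <
  [0,4] N   >
    [0,1] "idea" : N/PP
    [1,4] PP   >
      [1,3] PP/(PP\N)   >
        [1,2] "under" : (PP/(PP\N))/S
        [2,3] "built" : S
      [3,4] "with" : PP\N
  [4,7] S\N   <
    [4,5] "the" : N
    [5,7] (S\N)\N   >
      [5,6] "every" : ((S\N)\N)/NP
      [6,7] "gave" : NP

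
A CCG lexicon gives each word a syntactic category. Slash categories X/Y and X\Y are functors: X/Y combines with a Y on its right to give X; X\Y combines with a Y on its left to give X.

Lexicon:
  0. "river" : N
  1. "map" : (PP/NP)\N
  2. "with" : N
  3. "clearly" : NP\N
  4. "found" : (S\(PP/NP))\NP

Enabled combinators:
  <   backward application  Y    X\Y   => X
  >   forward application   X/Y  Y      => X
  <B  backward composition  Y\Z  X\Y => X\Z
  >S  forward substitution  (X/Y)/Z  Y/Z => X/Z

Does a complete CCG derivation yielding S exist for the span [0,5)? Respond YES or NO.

YES

[0,5] S   <
  [0,2] PP/NP   <
    [0,1] "river" : N
    [1,2] "map" : (PP/NP)\N
  [2,5] S\(PP/NP)   <
    [2,4] NP   <
      [2,3] "with" : N
      [3,4] "clearly" : NP\N
    [4,5] "found" : (S\(PP/NP))\NP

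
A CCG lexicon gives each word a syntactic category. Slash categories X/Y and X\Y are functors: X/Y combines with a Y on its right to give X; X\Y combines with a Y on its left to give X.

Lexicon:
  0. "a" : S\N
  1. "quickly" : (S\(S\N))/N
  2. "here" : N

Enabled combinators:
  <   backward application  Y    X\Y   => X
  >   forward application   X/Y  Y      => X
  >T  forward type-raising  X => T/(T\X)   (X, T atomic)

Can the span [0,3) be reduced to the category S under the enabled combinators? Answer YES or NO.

[0,3] S   <
  [0,1] "a" : S\N
  [1,3] S\(S\N)   >
    [1,2] "quickly" : (S\(S\N))/N
    [2,3] "here" : N

YES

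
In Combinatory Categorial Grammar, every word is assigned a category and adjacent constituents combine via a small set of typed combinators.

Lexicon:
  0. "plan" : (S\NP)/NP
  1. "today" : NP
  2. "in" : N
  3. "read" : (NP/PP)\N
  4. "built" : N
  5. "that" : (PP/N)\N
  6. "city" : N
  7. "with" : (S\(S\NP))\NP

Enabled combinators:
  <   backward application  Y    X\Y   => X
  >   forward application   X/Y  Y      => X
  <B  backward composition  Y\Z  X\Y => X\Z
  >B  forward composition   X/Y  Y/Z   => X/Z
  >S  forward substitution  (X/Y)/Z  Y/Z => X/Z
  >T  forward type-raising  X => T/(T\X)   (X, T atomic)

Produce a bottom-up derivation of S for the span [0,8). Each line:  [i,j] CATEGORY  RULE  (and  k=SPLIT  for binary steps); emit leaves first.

[0,1] (S\NP)/NP  lex  "plan"
[1,2] NP  lex  "today"
[0,2] S\NP  >  k=1
[2,3] N  lex  "in"
[3,4] (NP/PP)\N  lex  "read"
[2,4] NP/PP  <  k=3
[4,5] N  lex  "built"
[5,6] (PP/N)\N  lex  "that"
[4,6] PP/N  <  k=5
[6,7] N  lex  "city"
[4,7] PP  >  k=6
[2,7] NP  >  k=4
[7,8] (S\(S\NP))\NP  lex  "with"
[2,8] S\(S\NP)  <  k=7
[0,8] S  <  k=2

[0,8] S   <
  [0,2] S\NP   >
    [0,1] "plan" : (S\NP)/NP
    [1,2] "today" : NP
  [2,8] S\(S\NP)   <
    [2,7] NP   >
      [2,4] NP/PP   <
        [2,3] "in" : N
        [3,4] "read" : (NP/PP)\N
      [4,7] PP   >
        [4,6] PP/N   <
          [4,5] "built" : N
          [5,6] "that" : (PP/N)\N
        [6,7] "city" : N
    [7,8] "with" : (S\(S\NP))\NP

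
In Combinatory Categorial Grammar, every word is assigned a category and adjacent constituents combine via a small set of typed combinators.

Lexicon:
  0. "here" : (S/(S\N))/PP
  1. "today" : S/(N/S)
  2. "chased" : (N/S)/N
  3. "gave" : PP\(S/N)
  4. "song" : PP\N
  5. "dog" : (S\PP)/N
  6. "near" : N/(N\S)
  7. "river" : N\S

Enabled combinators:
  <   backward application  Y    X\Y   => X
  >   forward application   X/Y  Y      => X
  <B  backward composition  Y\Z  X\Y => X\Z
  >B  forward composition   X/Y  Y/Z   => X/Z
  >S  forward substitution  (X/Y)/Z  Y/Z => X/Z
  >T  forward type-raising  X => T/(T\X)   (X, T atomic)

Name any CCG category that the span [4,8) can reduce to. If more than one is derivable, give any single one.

S\N

[0,8] S   >
  [0,4] S/(S\N)   >
    [0,1] "here" : (S/(S\N))/PP
    [1,4] PP   <
      [1,3] S/N   >B
        [1,2] "today" : S/(N/S)
        [2,3] "chased" : (N/S)/N
      [3,4] "gave" : PP\(S/N)
  [4,8] S\N   <B
    [4,5] "song" : PP\N
    [5,8] S\PP   >
      [5,6] "dog" : (S\PP)/N
      [6,8] N   >
        [6,7] "near" : N/(N\S)
        [7,8] "river" : N\S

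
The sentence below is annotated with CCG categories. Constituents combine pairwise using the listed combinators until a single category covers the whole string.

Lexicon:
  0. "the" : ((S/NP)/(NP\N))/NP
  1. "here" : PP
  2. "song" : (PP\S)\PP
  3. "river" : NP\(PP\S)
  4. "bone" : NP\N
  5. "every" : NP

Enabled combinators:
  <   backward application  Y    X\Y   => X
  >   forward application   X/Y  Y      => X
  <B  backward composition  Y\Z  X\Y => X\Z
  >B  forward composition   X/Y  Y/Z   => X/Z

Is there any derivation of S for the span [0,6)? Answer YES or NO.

[0,6] S   >
  [0,5] S/NP   >
    [0,4] (S/NP)/(NP\N)   >
      [0,1] "the" : ((S/NP)/(NP\N))/NP
      [1,4] NP   <
        [1,3] PP\S   <
          [1,2] "here" : PP
          [2,3] "song" : (PP\S)\PP
        [3,4] "river" : NP\(PP\S)
    [4,5] "bone" : NP\N
  [5,6] "every" : NP

YES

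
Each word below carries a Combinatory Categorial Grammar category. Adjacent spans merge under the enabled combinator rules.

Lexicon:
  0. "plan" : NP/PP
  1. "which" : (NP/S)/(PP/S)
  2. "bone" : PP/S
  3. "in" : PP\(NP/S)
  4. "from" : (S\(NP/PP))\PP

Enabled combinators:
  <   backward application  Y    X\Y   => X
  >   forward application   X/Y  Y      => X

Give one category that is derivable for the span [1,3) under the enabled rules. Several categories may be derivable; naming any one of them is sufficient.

[0,5] S   <
  [0,1] "plan" : NP/PP
  [1,5] S\(NP/PP)   <
    [1,4] PP   <
      [1,3] NP/S   >
        [1,2] "which" : (NP/S)/(PP/S)
        [2,3] "bone" : PP/S
      [3,4] "in" : PP\(NP/S)
    [4,5] "from" : (S\(NP/PP))\PP

NP/S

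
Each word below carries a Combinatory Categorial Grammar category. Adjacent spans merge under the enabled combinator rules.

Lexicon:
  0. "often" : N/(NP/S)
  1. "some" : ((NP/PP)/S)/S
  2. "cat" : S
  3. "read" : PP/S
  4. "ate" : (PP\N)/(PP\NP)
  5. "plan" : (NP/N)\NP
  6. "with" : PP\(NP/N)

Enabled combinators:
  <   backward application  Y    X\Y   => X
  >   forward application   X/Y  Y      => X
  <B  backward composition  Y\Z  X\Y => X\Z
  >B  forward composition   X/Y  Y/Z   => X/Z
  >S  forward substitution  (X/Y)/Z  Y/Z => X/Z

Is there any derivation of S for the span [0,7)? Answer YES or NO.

N/(NP/S) ((NP/PP)/S)/S S PP/S (PP\N)/(PP\NP) (NP/N)\NP PP\(NP/N)
CKY chart[0,7] = {PP}; S ∉ chart

NO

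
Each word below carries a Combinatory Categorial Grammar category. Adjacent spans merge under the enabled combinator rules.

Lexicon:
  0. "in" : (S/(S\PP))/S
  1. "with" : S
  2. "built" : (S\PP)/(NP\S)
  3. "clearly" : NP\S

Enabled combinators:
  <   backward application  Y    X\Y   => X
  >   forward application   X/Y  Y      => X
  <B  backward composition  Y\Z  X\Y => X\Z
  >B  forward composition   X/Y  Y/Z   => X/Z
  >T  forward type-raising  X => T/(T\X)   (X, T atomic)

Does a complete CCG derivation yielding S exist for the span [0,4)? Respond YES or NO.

[0,4] S   >
  [0,2] S/(S\PP)   >
    [0,1] "in" : (S/(S\PP))/S
    [1,2] "with" : S
  [2,4] S\PP   >
    [2,3] "built" : (S\PP)/(NP\S)
    [3,4] "clearly" : NP\S

YES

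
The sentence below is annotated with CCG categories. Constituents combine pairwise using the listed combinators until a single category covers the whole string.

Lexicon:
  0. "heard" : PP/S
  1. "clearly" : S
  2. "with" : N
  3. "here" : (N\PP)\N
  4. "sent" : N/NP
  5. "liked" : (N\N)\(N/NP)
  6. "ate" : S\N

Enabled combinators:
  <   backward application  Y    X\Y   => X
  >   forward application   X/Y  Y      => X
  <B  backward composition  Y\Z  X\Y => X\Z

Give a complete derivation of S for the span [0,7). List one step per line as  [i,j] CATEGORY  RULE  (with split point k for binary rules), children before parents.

[0,7] S   <
  [0,6] N   <
    [0,2] PP   >
      [0,1] "heard" : PP/S
      [1,2] "clearly" : S
    [2,6] N\PP   <B
      [2,4] N\PP   <
        [2,3] "with" : N
        [3,4] "here" : (N\PP)\N
      [4,6] N\N   <
        [4,5] "sent" : N/NP
        [5,6] "liked" : (N\N)\(N/NP)
  [6,7] "ate" : S\N

[0,1] PP/S  lex  "heard"
[1,2] S  lex  "clearly"
[0,2] PP  >  k=1
[2,3] N  lex  "with"
[3,4] (N\PP)\N  lex  "here"
[2,4] N\PP  <  k=3
[4,5] N/NP  lex  "sent"
[5,6] (N\N)\(N/NP)  lex  "liked"
[4,6] N\N  <  k=5
[2,6] N\PP  <B  k=4
[0,6] N  <  k=2
[6,7] S\N  lex  "ate"
[0,7] S  <  k=6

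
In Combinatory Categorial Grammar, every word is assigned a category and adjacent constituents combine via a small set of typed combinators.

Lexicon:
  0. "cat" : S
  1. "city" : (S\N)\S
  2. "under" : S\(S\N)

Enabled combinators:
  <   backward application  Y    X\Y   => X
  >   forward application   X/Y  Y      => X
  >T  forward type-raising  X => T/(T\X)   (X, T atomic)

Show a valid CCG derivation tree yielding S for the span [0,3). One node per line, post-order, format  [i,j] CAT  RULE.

[0,1] S  lex  "cat"
[1,2] (S\N)\S  lex  "city"
[0,2] S\N  <  k=1
[2,3] S\(S\N)  lex  "under"
[0,3] S  <  k=2

[0,3] S   <
  [0,2] S\N   <
    [0,1] "cat" : S
    [1,2] "city" : (S\N)\S
  [2,3] "under" : S\(S\N)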